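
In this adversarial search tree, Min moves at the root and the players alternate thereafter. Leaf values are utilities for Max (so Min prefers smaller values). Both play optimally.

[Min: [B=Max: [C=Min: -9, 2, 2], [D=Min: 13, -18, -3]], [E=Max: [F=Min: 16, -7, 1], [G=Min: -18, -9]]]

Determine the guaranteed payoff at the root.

C (Min): min(-9, 2, 2) = -9
D (Min): min(13, -18, -3) = -18
B (Max): max(-9, -18) = -9
F (Min): min(16, -7, 1) = -7
G (Min): min(-18, -9) = -18
E (Max): max(-7, -18) = -7
Root (Min): min(-9, -7) = -9

-9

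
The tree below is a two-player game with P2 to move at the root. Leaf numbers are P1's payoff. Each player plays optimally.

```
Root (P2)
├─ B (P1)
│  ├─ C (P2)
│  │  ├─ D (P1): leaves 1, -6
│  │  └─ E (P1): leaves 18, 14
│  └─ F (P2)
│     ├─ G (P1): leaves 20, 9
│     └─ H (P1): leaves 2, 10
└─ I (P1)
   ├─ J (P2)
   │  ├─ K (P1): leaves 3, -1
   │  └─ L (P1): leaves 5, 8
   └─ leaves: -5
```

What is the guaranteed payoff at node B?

10

D: max(1, -6) = 1
E: max(18, 14) = 18
C: min(1, 18) = 1
G: max(20, 9) = 20
H: max(2, 10) = 10
F: min(20, 10) = 10
B: max(1, 10) = 10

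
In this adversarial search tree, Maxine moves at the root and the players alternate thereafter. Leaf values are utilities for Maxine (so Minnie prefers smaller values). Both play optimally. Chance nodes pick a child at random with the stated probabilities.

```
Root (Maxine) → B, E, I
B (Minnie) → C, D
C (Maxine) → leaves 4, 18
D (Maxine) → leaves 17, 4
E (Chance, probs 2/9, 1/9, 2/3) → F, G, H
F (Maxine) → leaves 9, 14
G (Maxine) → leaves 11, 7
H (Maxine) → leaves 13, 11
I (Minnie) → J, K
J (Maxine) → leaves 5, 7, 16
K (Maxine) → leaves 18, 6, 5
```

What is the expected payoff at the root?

C (Maxine): max(4, 18) = 18
D (Maxine): max(17, 4) = 17
B (Minnie): min(18, 17) = 17
F (Maxine): max(9, 14) = 14
G (Maxine): max(11, 7) = 11
H (Maxine): max(13, 11) = 13
E (Chance): 2/9·14 + 1/9·11 + 2/3·13 = 13
J (Maxine): max(5, 7, 16) = 16
K (Maxine): max(18, 6, 5) = 18
I (Minnie): min(16, 18) = 16
Root (Maxine): max(17, 13, 16) = 17

17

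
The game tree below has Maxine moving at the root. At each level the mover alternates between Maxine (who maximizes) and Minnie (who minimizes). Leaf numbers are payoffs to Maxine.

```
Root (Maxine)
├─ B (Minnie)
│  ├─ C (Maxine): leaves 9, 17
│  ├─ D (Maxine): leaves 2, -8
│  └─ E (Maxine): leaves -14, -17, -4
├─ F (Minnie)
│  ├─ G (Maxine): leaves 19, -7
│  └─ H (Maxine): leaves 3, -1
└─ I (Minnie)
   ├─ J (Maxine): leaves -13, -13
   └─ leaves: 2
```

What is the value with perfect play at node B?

-4

C: max(9, 17) = 17
D: max(2, -8) = 2
E: max(-14, -17, -4) = -4
B: min(17, 2, -4) = -4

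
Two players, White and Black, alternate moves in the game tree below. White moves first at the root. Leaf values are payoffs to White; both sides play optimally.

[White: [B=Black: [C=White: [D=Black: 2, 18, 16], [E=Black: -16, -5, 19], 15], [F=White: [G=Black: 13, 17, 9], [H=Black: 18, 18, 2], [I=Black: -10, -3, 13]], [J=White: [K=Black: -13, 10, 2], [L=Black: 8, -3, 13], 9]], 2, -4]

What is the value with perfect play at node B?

9

D: min(2, 18, 16) = 2
E: min(-16, -5, 19) = -16
C: max(2, -16, 15) = 15
G: min(13, 17, 9) = 9
H: min(18, 18, 2) = 2
I: min(-10, -3, 13) = -10
F: max(9, 2, -10) = 9
K: min(-13, 10, 2) = -13
L: min(8, -3, 13) = -3
J: max(-13, -3, 9) = 9
B: min(15, 9, 9) = 9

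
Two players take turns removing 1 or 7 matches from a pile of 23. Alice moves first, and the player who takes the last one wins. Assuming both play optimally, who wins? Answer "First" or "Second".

i:   0  1  2  3  4  5  6  7  8  9 10 11 12 13 14 15 16 17 18 19 20 21 22 23
     L  W  L  W  L  W  L  W  L  W  L  W  L  W  L  W  L  W  L  W  L  W  L  W
Position 23 is W, so the first player wins.

First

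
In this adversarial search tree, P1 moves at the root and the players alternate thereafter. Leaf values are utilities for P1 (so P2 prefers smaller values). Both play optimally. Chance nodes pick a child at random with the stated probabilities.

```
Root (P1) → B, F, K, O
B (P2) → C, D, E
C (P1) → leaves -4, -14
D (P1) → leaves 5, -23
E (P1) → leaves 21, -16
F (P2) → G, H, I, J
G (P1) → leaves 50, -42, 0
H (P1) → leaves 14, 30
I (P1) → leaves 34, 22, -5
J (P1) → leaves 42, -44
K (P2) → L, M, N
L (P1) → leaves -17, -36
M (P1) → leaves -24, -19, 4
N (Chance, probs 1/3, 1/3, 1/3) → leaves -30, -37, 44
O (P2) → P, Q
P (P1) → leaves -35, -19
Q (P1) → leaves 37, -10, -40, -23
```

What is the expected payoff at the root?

30

C (P1): max(-4, -14) = -4
D (P1): max(5, -23) = 5
E (P1): max(21, -16) = 21
B (P2): min(-4, 5, 21) = -4
G (P1): max(50, -42, 0) = 50
H (P1): max(14, 30) = 30
I (P1): max(34, 22, -5) = 34
J (P1): max(42, -44) = 42
F (P2): min(50, 30, 34, 42) = 30
L (P1): max(-17, -36) = -17
M (P1): max(-24, -19, 4) = 4
N (Chance): 1/3·-30 + 1/3·-37 + 1/3·44 = -7.67
K (P2): min(-17, 4, -7.67) = -17
P (P1): max(-35, -19) = -19
Q (P1): max(37, -10, -40, -23) = 37
O (P2): min(-19, 37) = -19
Root (P1): max(-4, 30, -17, -19) = 30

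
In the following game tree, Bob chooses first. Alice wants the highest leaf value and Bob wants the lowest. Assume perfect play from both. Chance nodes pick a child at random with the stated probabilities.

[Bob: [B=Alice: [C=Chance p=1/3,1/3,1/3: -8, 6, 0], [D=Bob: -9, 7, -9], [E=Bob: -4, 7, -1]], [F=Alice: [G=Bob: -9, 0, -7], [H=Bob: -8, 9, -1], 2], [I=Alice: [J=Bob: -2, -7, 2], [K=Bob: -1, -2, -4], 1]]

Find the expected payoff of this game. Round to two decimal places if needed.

-0.67

C (Chance): 1/3·-8 + 1/3·6 + 1/3·0 = -0.67
D (Bob): min(-9, 7, -9) = -9
E (Bob): min(-4, 7, -1) = -4
B (Alice): max(-0.67, -9, -4) = -0.67
G (Bob): min(-9, 0, -7) = -9
H (Bob): min(-8, 9, -1) = -8
F (Alice): max(-9, -8, 2) = 2
J (Bob): min(-2, -7, 2) = -7
K (Bob): min(-1, -2, -4) = -4
I (Alice): max(-7, -4, 1) = 1
Root (Bob): min(-0.67, 2, 1) = -0.67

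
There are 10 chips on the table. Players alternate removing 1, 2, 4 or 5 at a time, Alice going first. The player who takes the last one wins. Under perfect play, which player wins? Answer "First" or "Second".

Mark each pile size as W (mover wins) or L (mover loses):
i:   0  1  2  3  4  5  6  7  8  9 10
     L  W  W  L  W  W  L  W  W  L  W
Position 10 is W, so the first player wins.

First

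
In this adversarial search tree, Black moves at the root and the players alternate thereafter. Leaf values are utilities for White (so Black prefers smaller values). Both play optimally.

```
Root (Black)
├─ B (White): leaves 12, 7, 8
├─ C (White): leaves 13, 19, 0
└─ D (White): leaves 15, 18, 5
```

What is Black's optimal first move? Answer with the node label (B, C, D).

B (White): max(12, 7, 8) = 12
C (White): max(13, 19, 0) = 19
D (White): max(15, 18, 5) = 18
Root (Black): min(12, 19, 18) = 12
Black picks the child with the lowest value: B (value 12).

B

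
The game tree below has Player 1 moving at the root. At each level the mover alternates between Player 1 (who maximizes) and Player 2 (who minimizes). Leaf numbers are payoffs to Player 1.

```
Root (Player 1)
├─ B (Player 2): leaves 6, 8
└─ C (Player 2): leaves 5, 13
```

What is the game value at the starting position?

6

B (Player 2): min(6, 8) = 6
C (Player 2): min(5, 13) = 5
Root (Player 1): max(6, 5) = 6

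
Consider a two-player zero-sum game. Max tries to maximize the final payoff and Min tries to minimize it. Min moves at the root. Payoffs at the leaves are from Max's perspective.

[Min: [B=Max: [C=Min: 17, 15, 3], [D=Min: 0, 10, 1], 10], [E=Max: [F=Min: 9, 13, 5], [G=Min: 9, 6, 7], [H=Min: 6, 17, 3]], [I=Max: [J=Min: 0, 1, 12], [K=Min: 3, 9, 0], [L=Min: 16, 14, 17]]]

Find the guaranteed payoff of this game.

6

C (Min): min(17, 15, 3) = 3
D (Min): min(0, 10, 1) = 0
B (Max): max(3, 0, 10) = 10
F (Min): min(9, 13, 5) = 5
G (Min): min(9, 6, 7) = 6
H (Min): min(6, 17, 3) = 3
E (Max): max(5, 6, 3) = 6
J (Min): min(0, 1, 12) = 0
K (Min): min(3, 9, 0) = 0
L (Min): min(16, 14, 17) = 14
I (Max): max(0, 0, 14) = 14
Root (Min): min(10, 6, 14) = 6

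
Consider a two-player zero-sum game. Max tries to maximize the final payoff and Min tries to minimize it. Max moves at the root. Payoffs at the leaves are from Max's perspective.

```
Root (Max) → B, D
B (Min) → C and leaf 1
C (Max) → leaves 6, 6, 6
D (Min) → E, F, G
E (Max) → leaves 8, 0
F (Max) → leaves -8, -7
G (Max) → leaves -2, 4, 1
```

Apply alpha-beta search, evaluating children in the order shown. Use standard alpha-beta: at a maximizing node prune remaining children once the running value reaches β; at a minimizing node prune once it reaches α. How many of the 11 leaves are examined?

C [α=-∞,β=+∞]: v=6
B [α=-∞,β=+∞]: v=1
E [α=1,β=+∞]: v=8
F [α=1,β=8]: v=-7
D [α=1,β=+∞]: v=-7 after child 2 ≤ α → α-cutoff, skip 1
Root [α=-∞,β=+∞]: v=1
Leaves evaluated: 8 of 11.

8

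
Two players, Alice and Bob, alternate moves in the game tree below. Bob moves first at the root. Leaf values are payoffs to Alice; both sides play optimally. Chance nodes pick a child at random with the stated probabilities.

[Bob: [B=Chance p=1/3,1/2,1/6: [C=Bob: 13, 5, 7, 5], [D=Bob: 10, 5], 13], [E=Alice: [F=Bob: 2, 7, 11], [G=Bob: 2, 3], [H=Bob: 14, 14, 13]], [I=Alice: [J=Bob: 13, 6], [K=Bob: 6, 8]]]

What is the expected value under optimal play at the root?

C (Bob): min(13, 5, 7, 5) = 5
D (Bob): min(10, 5) = 5
B (Chance): 1/3·5 + 1/2·5 + 1/6·13 = 6.33
F (Bob): min(2, 7, 11) = 2
G (Bob): min(2, 3) = 2
H (Bob): min(14, 14, 13) = 13
E (Alice): max(2, 2, 13) = 13
J (Bob): min(13, 6) = 6
K (Bob): min(6, 8) = 6
I (Alice): max(6, 6) = 6
Root (Bob): min(6.33, 13, 6) = 6

6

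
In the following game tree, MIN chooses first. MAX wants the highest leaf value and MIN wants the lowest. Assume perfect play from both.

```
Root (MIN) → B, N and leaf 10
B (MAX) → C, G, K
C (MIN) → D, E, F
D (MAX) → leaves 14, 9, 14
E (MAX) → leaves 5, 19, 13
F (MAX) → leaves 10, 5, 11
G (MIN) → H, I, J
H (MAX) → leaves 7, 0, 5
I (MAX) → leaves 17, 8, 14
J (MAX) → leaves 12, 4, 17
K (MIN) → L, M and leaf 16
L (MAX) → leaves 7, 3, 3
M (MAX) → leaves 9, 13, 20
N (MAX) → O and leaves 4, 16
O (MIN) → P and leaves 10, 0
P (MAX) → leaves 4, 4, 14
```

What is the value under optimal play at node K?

L: max(7, 3, 3) = 7
M: max(9, 13, 20) = 20
K: min(7, 20, 16) = 7

7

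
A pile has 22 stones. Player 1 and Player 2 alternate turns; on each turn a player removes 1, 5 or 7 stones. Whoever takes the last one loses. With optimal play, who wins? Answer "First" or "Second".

Compute winning (W) and losing (L) positions by backward induction:
i:   0  1  2  3  4  5  6  7  8  9 10 11 12 13 14 15 16 17 18 19 20 21 22
     W  L  W  L  W  L  W  L  W  L  W  L  W  L  W  L  W  L  W  L  W  L  W
Position 22 is W, so the first player wins.

First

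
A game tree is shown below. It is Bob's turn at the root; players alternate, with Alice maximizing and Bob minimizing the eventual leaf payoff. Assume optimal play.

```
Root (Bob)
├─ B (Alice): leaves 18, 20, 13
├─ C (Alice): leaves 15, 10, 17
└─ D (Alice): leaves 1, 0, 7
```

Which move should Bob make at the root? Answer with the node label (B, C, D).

B (Alice): max(18, 20, 13) = 20
C (Alice): max(15, 10, 17) = 17
D (Alice): max(1, 0, 7) = 7
Root (Bob): min(20, 17, 7) = 7
Bob picks the child with the lowest value: D (value 7).

D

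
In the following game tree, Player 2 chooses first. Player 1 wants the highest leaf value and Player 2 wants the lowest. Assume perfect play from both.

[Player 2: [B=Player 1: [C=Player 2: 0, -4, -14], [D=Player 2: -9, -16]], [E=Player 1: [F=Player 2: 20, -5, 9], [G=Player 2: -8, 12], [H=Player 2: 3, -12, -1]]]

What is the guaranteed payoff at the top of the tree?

-14

C (Player 2): min(0, -4, -14) = -14
D (Player 2): min(-9, -16) = -16
B (Player 1): max(-14, -16) = -14
F (Player 2): min(20, -5, 9) = -5
G (Player 2): min(-8, 12) = -8
H (Player 2): min(3, -12, -1) = -12
E (Player 1): max(-5, -8, -12) = -5
Root (Player 2): min(-14, -5) = -14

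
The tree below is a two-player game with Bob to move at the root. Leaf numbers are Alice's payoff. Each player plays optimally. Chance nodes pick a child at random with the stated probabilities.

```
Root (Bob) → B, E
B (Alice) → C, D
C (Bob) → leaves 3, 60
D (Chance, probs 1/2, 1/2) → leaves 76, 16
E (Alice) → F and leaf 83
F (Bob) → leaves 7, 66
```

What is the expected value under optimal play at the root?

46

C (Bob): min(3, 60) = 3
D (Chance): 1/2·76 + 1/2·16 = 46
B (Alice): max(3, 46) = 46
F (Bob): min(7, 66) = 7
E (Alice): max(7, 83) = 83
Root (Bob): min(46, 83) = 46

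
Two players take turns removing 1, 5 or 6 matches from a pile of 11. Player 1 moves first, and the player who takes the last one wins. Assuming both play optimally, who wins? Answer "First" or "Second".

Second

Compute winning (W) and losing (L) positions by backward induction:
i:   0  1  2  3  4  5  6  7  8  9 10 11
     L  W  L  W  L  W  W  W  W  W  W  L
Position 11 is L, so the second player wins.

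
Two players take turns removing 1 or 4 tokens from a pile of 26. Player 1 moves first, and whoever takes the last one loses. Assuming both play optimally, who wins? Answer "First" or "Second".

i:   0  1  2  3  4  5  6  7  8  9 10 11 12 13 14 15 16 17 18 19 20 21 22 23 24 25 26
     W  L  W  L  W  W  L  W  L  W  W  L  W  L  W  W  L  W  L  W  W  L  W  L  W  W  L
Position 26 is L, so the second player wins.

Second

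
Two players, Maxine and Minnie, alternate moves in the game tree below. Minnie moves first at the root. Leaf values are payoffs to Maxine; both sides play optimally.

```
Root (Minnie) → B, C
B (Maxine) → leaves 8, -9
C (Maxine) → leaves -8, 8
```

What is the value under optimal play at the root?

B (Maxine): max(8, -9) = 8
C (Maxine): max(-8, 8) = 8
Root (Minnie): min(8, 8) = 8

8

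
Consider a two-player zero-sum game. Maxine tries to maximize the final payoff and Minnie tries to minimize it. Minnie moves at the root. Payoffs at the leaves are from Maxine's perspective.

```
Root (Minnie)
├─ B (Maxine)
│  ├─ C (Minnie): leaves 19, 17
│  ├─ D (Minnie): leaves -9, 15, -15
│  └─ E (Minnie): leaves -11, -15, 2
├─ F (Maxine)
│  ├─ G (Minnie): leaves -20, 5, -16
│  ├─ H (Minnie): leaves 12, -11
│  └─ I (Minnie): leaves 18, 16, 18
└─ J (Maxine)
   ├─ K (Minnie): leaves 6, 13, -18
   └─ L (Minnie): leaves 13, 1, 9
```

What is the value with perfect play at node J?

K: min(6, 13, -18) = -18
L: min(13, 1, 9) = 1
J: max(-18, 1) = 1

1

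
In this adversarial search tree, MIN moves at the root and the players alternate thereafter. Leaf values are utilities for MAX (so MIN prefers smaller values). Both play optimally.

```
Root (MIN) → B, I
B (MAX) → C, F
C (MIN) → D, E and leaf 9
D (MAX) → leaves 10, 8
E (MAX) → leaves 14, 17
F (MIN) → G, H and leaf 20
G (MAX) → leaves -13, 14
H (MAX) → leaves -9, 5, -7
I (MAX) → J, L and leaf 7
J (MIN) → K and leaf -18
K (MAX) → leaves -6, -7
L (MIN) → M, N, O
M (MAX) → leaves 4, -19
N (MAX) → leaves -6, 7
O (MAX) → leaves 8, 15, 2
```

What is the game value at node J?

K: max(-6, -7) = -6
J: min(-6, -18) = -18

-18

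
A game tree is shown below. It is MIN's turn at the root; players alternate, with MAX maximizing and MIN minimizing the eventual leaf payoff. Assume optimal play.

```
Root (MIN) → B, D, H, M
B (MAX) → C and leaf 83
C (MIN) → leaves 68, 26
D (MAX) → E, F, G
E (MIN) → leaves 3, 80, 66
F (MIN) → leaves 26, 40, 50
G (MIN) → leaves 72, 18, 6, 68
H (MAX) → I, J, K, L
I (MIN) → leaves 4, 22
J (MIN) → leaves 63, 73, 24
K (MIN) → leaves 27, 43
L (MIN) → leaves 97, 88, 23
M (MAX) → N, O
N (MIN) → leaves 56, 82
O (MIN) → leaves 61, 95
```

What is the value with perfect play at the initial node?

C (MIN): min(68, 26) = 26
B (MAX): max(26, 83) = 83
E (MIN): min(3, 80, 66) = 3
F (MIN): min(26, 40, 50) = 26
G (MIN): min(72, 18, 6, 68) = 6
D (MAX): max(3, 26, 6) = 26
I (MIN): min(4, 22) = 4
J (MIN): min(63, 73, 24) = 24
K (MIN): min(27, 43) = 27
L (MIN): min(97, 88, 23) = 23
H (MAX): max(4, 24, 27, 23) = 27
N (MIN): min(56, 82) = 56
O (MIN): min(61, 95) = 61
M (MAX): max(56, 61) = 61
Root (MIN): min(83, 26, 27, 61) = 26

26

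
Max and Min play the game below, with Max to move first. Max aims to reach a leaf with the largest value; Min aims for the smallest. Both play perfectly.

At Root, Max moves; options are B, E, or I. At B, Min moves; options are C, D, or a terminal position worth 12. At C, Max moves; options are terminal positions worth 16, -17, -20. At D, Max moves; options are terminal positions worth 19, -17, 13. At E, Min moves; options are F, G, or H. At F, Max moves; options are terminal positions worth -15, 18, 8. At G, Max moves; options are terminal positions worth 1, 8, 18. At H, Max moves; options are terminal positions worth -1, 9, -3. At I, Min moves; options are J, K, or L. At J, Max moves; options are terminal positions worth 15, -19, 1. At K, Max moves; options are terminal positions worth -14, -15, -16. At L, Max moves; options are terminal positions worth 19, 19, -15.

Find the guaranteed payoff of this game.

12

C (Max): max(16, -17, -20) = 16
D (Max): max(19, -17, 13) = 19
B (Min): min(16, 19, 12) = 12
F (Max): max(-15, 18, 8) = 18
G (Max): max(1, 8, 18) = 18
H (Max): max(-1, 9, -3) = 9
E (Min): min(18, 18, 9) = 9
J (Max): max(15, -19, 1) = 15
K (Max): max(-14, -15, -16) = -14
L (Max): max(19, 19, -15) = 19
I (Min): min(15, -14, 19) = -14
Root (Max): max(12, 9, -14) = 12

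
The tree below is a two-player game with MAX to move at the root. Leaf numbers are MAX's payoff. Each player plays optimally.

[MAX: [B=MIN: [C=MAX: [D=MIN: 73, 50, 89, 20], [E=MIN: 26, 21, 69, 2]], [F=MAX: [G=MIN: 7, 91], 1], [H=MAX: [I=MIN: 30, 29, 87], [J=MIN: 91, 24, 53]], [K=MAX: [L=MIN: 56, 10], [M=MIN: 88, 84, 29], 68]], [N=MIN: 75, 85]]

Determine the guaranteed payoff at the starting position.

75

D (MIN): min(73, 50, 89, 20) = 20
E (MIN): min(26, 21, 69, 2) = 2
C (MAX): max(20, 2) = 20
G (MIN): min(7, 91) = 7
F (MAX): max(7, 1) = 7
I (MIN): min(30, 29, 87) = 29
J (MIN): min(91, 24, 53) = 24
H (MAX): max(29, 24) = 29
L (MIN): min(56, 10) = 10
M (MIN): min(88, 84, 29) = 29
K (MAX): max(10, 29, 68) = 68
B (MIN): min(20, 7, 29, 68) = 7
N (MIN): min(75, 85) = 75
Root (MAX): max(7, 75) = 75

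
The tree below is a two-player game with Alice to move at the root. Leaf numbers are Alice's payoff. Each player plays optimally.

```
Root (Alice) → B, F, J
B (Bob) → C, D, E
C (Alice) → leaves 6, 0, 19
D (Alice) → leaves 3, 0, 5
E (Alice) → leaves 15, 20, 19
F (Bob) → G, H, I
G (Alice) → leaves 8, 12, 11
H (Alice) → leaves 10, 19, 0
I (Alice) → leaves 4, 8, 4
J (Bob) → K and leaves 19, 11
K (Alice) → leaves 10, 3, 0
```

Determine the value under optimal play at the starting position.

C (Alice): max(6, 0, 19) = 19
D (Alice): max(3, 0, 5) = 5
E (Alice): max(15, 20, 19) = 20
B (Bob): min(19, 5, 20) = 5
G (Alice): max(8, 12, 11) = 12
H (Alice): max(10, 19, 0) = 19
I (Alice): max(4, 8, 4) = 8
F (Bob): min(12, 19, 8) = 8
K (Alice): max(10, 3, 0) = 10
J (Bob): min(10, 19, 11) = 10
Root (Alice): max(5, 8, 10) = 10

10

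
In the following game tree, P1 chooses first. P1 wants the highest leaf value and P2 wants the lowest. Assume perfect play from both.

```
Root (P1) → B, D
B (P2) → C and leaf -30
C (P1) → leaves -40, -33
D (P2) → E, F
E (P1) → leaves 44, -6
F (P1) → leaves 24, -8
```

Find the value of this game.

C (P1): max(-40, -33) = -33
B (P2): min(-33, -30) = -33
E (P1): max(44, -6) = 44
F (P1): max(24, -8) = 24
D (P2): min(44, 24) = 24
Root (P1): max(-33, 24) = 24

24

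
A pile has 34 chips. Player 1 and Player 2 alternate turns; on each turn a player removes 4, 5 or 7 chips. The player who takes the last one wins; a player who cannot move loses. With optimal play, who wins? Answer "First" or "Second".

i:   0  1  2  3  4  5  6  7  8  9 10 11 12 13 14 15 16 17 18 19 20 21 22 23 24 25 26 27 28 29 30 31 32 33 34
     L  L  L  L  W  W  W  W  W  W  W  L  L  L  L  W  W  W  W  W  W  W  L  L  L  L  W  W  W  W  W  W  W  L  L
Position 34 is L, so the second player wins.

Second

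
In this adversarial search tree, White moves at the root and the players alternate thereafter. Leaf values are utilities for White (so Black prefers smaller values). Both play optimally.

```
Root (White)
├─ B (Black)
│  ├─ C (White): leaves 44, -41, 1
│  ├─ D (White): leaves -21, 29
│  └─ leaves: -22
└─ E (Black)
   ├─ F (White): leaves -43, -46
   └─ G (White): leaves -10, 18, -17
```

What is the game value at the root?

C (White): max(44, -41, 1) = 44
D (White): max(-21, 29) = 29
B (Black): min(44, 29, -22) = -22
F (White): max(-43, -46) = -43
G (White): max(-10, 18, -17) = 18
E (Black): min(-43, 18) = -43
Root (White): max(-22, -43) = -22

-22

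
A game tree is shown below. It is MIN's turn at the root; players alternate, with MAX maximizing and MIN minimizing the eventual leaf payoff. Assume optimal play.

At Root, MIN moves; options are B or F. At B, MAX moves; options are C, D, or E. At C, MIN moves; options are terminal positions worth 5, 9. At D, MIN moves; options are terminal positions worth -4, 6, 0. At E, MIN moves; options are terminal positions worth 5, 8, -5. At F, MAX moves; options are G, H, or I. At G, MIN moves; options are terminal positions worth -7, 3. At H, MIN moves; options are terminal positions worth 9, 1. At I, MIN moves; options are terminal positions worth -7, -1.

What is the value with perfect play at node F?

1

G: min(-7, 3) = -7
H: min(9, 1) = 1
I: min(-7, -1) = -7
F: max(-7, 1, -7) = 1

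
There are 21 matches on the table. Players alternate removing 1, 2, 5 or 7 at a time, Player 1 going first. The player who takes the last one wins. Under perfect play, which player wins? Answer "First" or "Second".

Second

i:   0  1  2  3  4  5  6  7  8  9 10 11 12 13 14 15 16 17 18 19 20 21
     L  W  W  L  W  W  L  W  W  L  W  W  L  W  W  L  W  W  L  W  W  L
Position 21 is L, so the second player wins.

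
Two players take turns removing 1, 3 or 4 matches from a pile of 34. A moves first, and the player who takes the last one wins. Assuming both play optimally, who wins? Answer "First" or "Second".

W/L table (W = player to move can force a win):
i:   0  1  2  3  4  5  6  7  8  9 10 11 12 13 14 15 16 17 18 19 20 21 22 23 24 25 26 27 28 29 30 31 32 33 34
     L  W  L  W  W  W  W  L  W  L  W  W  W  W  L  W  L  W  W  W  W  L  W  L  W  W  W  W  L  W  L  W  W  W  W
Position 34 is W, so the first player wins.

First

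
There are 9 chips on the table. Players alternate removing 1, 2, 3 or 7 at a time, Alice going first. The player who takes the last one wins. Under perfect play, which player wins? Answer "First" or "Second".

Positions where the player to move wins (W) vs loses (L):
i:   0  1  2  3  4  5  6  7  8  9
     L  W  W  W  L  W  W  W  L  W
Position 9 is W, so the first player wins.

First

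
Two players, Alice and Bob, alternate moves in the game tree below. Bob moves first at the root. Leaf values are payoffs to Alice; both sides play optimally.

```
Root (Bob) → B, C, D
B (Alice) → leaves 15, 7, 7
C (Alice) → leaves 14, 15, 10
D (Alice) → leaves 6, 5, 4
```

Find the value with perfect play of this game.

6

B (Alice): max(15, 7, 7) = 15
C (Alice): max(14, 15, 10) = 15
D (Alice): max(6, 5, 4) = 6
Root (Bob): min(15, 15, 6) = 6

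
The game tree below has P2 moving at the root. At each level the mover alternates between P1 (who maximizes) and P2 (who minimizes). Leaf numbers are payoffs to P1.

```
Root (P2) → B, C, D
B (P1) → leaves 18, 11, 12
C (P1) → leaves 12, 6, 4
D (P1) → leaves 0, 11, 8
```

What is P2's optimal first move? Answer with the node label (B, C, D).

D

B (P1): max(18, 11, 12) = 18
C (P1): max(12, 6, 4) = 12
D (P1): max(0, 11, 8) = 11
Root (P2): min(18, 12, 11) = 11
P2 picks the child with the lowest value: D (value 11).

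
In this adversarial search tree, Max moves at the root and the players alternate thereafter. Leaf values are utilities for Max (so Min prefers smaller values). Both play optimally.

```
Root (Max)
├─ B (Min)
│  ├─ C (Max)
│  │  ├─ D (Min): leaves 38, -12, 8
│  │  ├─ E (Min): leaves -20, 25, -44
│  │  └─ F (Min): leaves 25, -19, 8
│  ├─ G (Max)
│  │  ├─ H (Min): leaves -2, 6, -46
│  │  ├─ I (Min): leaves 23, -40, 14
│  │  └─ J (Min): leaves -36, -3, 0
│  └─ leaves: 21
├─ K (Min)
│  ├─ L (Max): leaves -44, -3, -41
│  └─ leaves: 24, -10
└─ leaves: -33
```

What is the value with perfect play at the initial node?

D (Min): min(38, -12, 8) = -12
E (Min): min(-20, 25, -44) = -44
F (Min): min(25, -19, 8) = -19
C (Max): max(-12, -44, -19) = -12
H (Min): min(-2, 6, -46) = -46
I (Min): min(23, -40, 14) = -40
J (Min): min(-36, -3, 0) = -36
G (Max): max(-46, -40, -36) = -36
B (Min): min(-12, -36, 21) = -36
L (Max): max(-44, -3, -41) = -3
K (Min): min(-3, 24, -10) = -10
Root (Max): max(-36, -10, -33) = -10

-10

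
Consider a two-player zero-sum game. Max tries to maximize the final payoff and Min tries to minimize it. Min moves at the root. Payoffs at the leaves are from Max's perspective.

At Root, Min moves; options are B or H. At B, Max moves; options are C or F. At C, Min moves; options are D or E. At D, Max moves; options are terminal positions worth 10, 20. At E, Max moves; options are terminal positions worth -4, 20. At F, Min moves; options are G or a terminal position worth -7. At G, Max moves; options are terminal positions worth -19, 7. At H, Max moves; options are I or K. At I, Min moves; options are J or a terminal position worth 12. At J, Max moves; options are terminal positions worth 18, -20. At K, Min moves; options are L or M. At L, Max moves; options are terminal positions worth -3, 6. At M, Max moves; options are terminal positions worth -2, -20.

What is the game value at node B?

20

D: max(10, 20) = 20
E: max(-4, 20) = 20
C: min(20, 20) = 20
G: max(-19, 7) = 7
F: min(7, -7) = -7
B: max(20, -7) = 20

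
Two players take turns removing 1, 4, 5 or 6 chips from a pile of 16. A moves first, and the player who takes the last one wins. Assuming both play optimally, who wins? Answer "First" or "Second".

Positions where the player to move wins (W) vs loses (L):
i:   0  1  2  3  4  5  6  7  8  9 10 11 12 13 14 15 16
     L  W  L  W  W  W  W  W  W  L  W  L  W  W  W  W  W
Position 16 is W, so the first player wins.

First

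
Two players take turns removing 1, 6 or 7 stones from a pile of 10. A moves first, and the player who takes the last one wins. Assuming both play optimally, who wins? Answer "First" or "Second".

Mark each pile size as W (mover wins) or L (mover loses):
i:   0  1  2  3  4  5  6  7  8  9 10
     L  W  L  W  L  W  W  W  W  W  W
Position 10 is W, so the first player wins.

First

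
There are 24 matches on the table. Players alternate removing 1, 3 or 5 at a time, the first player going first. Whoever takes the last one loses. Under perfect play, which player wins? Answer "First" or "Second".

First

W/L table (W = player to move can force a win):
i:   0  1  2  3  4  5  6  7  8  9 10 11 12 13 14 15 16 17 18 19 20 21 22 23 24
     W  L  W  L  W  L  W  L  W  L  W  L  W  L  W  L  W  L  W  L  W  L  W  L  W
Position 24 is W, so the first player wins.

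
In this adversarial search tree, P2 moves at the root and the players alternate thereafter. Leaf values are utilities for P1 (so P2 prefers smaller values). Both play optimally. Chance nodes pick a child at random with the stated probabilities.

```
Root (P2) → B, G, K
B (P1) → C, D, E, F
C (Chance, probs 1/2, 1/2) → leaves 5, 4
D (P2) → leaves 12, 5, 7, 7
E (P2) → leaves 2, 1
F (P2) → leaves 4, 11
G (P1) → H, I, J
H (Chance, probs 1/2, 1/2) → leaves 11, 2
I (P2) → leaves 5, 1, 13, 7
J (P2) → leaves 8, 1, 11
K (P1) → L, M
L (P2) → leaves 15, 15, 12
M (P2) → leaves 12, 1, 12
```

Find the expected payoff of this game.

C (Chance): 1/2·5 + 1/2·4 = 4.5
D (P2): min(12, 5, 7, 7) = 5
E (P2): min(2, 1) = 1
F (P2): min(4, 11) = 4
B (P1): max(4.5, 5, 1, 4) = 5
H (Chance): 1/2·11 + 1/2·2 = 6.5
I (P2): min(5, 1, 13, 7) = 1
J (P2): min(8, 1, 11) = 1
G (P1): max(6.5, 1, 1) = 6.5
L (P2): min(15, 15, 12) = 12
M (P2): min(12, 1, 12) = 1
K (P1): max(12, 1) = 12
Root (P2): min(5, 6.5, 12) = 5

5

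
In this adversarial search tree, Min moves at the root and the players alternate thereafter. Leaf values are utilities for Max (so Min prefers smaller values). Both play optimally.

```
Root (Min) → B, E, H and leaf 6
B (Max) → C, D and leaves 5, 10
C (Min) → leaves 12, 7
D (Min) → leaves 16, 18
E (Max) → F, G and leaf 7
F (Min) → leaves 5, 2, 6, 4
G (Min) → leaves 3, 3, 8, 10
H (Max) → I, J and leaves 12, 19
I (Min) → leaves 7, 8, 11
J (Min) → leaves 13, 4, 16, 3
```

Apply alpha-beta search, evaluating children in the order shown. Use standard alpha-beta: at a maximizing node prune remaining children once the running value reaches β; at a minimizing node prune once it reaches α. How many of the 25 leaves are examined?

C [α=-∞,β=+∞]: v=7
D [α=7,β=+∞]: v=16
B [α=-∞,β=+∞]: v=16
F [α=-∞,β=16]: v=2
G [α=2,β=16]: v=3
E [α=-∞,β=16]: v=7
I [α=-∞,β=7]: v=7
H [α=-∞,β=7]: v=7 after child 1 ≥ β → β-cutoff, skip 3
Root [α=-∞,β=+∞]: v=6
Leaves evaluated: 19 of 25.

19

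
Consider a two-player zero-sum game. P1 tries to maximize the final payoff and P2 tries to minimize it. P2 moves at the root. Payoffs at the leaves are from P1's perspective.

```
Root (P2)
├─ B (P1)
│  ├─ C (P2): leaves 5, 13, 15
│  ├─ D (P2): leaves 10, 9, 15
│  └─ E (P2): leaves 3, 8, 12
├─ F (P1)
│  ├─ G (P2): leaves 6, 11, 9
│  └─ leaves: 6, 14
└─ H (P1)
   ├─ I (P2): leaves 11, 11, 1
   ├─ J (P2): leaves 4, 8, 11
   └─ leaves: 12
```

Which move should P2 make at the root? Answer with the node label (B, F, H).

C (P2): min(5, 13, 15) = 5
D (P2): min(10, 9, 15) = 9
E (P2): min(3, 8, 12) = 3
B (P1): max(5, 9, 3) = 9
G (P2): min(6, 11, 9) = 6
F (P1): max(6, 6, 14) = 14
I (P2): min(11, 11, 1) = 1
J (P2): min(4, 8, 11) = 4
H (P1): max(1, 4, 12) = 12
Root (P2): min(9, 14, 12) = 9
P2 picks the child with the lowest value: B (value 9).

B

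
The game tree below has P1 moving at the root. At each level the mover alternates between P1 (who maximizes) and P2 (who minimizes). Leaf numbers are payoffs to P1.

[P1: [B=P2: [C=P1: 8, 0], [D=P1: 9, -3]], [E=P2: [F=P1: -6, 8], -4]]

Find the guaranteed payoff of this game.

C (P1): max(8, 0) = 8
D (P1): max(9, -3) = 9
B (P2): min(8, 9) = 8
F (P1): max(-6, 8) = 8
E (P2): min(8, -4) = -4
Root (P1): max(8, -4) = 8

8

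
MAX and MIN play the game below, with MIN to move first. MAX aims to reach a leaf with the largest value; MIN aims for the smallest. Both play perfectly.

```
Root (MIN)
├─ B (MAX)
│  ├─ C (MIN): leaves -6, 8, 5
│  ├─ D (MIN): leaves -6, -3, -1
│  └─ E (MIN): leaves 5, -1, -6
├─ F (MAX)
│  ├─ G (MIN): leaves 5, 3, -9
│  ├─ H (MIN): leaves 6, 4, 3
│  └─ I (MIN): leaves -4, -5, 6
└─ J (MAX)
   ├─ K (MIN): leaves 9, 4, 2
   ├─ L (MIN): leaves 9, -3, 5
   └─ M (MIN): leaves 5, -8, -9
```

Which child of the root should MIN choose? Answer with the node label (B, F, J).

C (MIN): min(-6, 8, 5) = -6
D (MIN): min(-6, -3, -1) = -6
E (MIN): min(5, -1, -6) = -6
B (MAX): max(-6, -6, -6) = -6
G (MIN): min(5, 3, -9) = -9
H (MIN): min(6, 4, 3) = 3
I (MIN): min(-4, -5, 6) = -5
F (MAX): max(-9, 3, -5) = 3
K (MIN): min(9, 4, 2) = 2
L (MIN): min(9, -3, 5) = -3
M (MIN): min(5, -8, -9) = -9
J (MAX): max(2, -3, -9) = 2
Root (MIN): min(-6, 3, 2) = -6
MIN picks the child with the lowest value: B (value -6).

B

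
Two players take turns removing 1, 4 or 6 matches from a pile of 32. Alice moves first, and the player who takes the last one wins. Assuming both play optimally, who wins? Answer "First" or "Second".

Second

i:   0  1  2  3  4  5  6  7  8  9 10 11 12 13 14 15 16 17 18 19 20 21 22 23 24 25 26 27 28 29 30 31 32
     L  W  L  W  W  L  W  L  W  W  L  W  L  W  W  L  W  L  W  W  L  W  L  W  W  L  W  L  W  W  L  W  L
Position 32 is L, so the second player wins.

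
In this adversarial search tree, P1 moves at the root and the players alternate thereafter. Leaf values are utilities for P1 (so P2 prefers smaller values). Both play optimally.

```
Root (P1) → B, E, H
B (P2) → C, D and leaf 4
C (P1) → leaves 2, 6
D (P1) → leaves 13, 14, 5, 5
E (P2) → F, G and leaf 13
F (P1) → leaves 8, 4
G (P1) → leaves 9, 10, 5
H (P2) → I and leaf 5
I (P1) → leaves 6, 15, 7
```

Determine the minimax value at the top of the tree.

C (P1): max(2, 6) = 6
D (P1): max(13, 14, 5, 5) = 14
B (P2): min(6, 14, 4) = 4
F (P1): max(8, 4) = 8
G (P1): max(9, 10, 5) = 10
E (P2): min(8, 10, 13) = 8
I (P1): max(6, 15, 7) = 15
H (P2): min(15, 5) = 5
Root (P1): max(4, 8, 5) = 8

8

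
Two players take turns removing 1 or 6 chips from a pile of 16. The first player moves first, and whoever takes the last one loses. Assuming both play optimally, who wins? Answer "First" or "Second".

First

Positions where the player to move wins (W) vs loses (L):
i:   0  1  2  3  4  5  6  7  8  9 10 11 12 13 14 15 16
     W  L  W  L  W  L  W  W  L  W  L  W  L  W  W  L  W
Position 16 is W, so the first player wins.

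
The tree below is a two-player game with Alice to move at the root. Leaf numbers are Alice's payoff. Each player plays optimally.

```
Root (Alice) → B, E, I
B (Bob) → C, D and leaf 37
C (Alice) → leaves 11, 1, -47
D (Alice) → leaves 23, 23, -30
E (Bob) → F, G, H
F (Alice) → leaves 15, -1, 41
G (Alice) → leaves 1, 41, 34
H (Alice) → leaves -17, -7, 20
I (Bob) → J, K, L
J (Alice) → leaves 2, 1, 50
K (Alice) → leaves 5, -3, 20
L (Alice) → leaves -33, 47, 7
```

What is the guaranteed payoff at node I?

20

J: max(2, 1, 50) = 50
K: max(5, -3, 20) = 20
L: max(-33, 47, 7) = 47
I: min(50, 20, 47) = 20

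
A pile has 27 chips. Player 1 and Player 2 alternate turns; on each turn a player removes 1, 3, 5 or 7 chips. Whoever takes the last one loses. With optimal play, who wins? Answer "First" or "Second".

Second

W/L table (W = player to move can force a win):
i:   0  1  2  3  4  5  6  7  8  9 10 11 12 13 14 15 16 17 18 19 20 21 22 23 24 25 26 27
     W  L  W  L  W  L  W  L  W  L  W  L  W  L  W  L  W  L  W  L  W  L  W  L  W  L  W  L
Position 27 is L, so the second player wins.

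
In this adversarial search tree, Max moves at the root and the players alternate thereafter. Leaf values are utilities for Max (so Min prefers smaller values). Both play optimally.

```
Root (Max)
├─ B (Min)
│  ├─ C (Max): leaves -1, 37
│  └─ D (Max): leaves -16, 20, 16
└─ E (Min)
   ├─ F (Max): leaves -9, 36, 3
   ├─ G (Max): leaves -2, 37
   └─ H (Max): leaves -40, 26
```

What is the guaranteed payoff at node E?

26

F: max(-9, 36, 3) = 36
G: max(-2, 37) = 37
H: max(-40, 26) = 26
E: min(36, 37, 26) = 26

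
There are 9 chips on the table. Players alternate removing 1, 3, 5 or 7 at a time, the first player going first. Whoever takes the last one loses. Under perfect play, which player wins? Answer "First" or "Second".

i:   0  1  2  3  4  5  6  7  8  9
     W  L  W  L  W  L  W  L  W  L
Position 9 is L, so the second player wins.

Second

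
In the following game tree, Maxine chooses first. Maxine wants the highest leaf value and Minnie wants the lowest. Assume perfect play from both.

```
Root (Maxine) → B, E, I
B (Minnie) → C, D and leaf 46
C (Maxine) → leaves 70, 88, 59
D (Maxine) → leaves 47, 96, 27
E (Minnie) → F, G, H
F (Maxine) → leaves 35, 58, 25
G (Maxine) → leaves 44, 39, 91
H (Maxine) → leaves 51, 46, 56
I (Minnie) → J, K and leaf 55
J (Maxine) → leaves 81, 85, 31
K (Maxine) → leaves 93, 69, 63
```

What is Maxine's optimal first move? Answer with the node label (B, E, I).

C (Maxine): max(70, 88, 59) = 88
D (Maxine): max(47, 96, 27) = 96
B (Minnie): min(88, 96, 46) = 46
F (Maxine): max(35, 58, 25) = 58
G (Maxine): max(44, 39, 91) = 91
H (Maxine): max(51, 46, 56) = 56
E (Minnie): min(58, 91, 56) = 56
J (Maxine): max(81, 85, 31) = 85
K (Maxine): max(93, 69, 63) = 93
I (Minnie): min(85, 93, 55) = 55
Root (Maxine): max(46, 56, 55) = 56
Maxine picks the child with the highest value: E (value 56).

E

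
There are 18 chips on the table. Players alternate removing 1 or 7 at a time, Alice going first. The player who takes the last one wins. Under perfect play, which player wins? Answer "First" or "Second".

Compute winning (W) and losing (L) positions by backward induction:
i:   0  1  2  3  4  5  6  7  8  9 10 11 12 13 14 15 16 17 18
     L  W  L  W  L  W  L  W  L  W  L  W  L  W  L  W  L  W  L
Position 18 is L, so the second player wins.

Second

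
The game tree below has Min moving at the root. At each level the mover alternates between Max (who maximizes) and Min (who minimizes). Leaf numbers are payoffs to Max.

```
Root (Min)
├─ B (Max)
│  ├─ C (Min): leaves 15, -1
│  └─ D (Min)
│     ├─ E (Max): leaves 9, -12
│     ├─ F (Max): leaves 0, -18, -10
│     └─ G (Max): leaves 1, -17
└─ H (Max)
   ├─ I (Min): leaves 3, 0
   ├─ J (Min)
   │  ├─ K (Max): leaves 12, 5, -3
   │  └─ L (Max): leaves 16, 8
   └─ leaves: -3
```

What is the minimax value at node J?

K: max(12, 5, -3) = 12
L: max(16, 8) = 16
J: min(12, 16) = 12

12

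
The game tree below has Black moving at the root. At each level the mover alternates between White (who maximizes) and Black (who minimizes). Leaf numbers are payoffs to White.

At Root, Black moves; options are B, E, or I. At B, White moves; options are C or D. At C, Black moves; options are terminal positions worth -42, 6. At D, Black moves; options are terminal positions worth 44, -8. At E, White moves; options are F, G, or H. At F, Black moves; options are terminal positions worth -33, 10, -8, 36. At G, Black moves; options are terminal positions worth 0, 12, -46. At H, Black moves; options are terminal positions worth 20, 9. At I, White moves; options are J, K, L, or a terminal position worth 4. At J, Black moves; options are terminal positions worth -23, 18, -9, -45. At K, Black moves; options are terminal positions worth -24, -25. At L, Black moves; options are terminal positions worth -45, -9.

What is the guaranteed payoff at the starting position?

C (Black): min(-42, 6) = -42
D (Black): min(44, -8) = -8
B (White): max(-42, -8) = -8
F (Black): min(-33, 10, -8, 36) = -33
G (Black): min(0, 12, -46) = -46
H (Black): min(20, 9) = 9
E (White): max(-33, -46, 9) = 9
J (Black): min(-23, 18, -9, -45) = -45
K (Black): min(-24, -25) = -25
L (Black): min(-45, -9) = -45
I (White): max(-45, -25, -45, 4) = 4
Root (Black): min(-8, 9, 4) = -8

-8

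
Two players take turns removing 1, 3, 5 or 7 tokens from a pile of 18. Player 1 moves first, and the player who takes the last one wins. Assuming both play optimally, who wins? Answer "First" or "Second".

W/L table (W = player to move can force a win):
i:   0  1  2  3  4  5  6  7  8  9 10 11 12 13 14 15 16 17 18
     L  W  L  W  L  W  L  W  L  W  L  W  L  W  L  W  L  W  L
Position 18 is L, so the second player wins.

Second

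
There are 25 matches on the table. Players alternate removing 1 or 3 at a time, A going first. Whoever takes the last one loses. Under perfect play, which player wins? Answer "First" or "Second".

Second

Positions where the player to move wins (W) vs loses (L):
i:   0  1  2  3  4  5  6  7  8  9 10 11 12 13 14 15 16 17 18 19 20 21 22 23 24 25
     W  L  W  L  W  L  W  L  W  L  W  L  W  L  W  L  W  L  W  L  W  L  W  L  W  L
Position 25 is L, so the second player wins.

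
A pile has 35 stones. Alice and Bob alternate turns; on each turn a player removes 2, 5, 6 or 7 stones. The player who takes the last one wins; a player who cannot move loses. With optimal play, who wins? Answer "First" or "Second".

First

Mark each pile size as W (mover wins) or L (mover loses):
i:   0  1  2  3  4  5  6  7  8  9 10 11 12 13 14 15 16 17 18 19 20 21 22 23 24 25 26 27 28 29 30 31 32 33 34 35
     L  L  W  W  L  W  W  W  W  W  W  W  L  L  W  W  L  W  W  W  W  W  W  W  L  L  W  W  L  W  W  W  W  W  W  W
Position 35 is W, so the first player wins.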